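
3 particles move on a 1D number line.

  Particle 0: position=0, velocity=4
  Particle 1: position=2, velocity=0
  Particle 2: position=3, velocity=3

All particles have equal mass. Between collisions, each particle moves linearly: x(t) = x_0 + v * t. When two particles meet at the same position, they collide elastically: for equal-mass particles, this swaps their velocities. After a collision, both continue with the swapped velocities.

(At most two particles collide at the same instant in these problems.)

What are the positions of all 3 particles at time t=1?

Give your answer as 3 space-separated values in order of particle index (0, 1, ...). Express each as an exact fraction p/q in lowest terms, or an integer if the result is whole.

Collision at t=1/2: particles 0 and 1 swap velocities; positions: p0=2 p1=2 p2=9/2; velocities now: v0=0 v1=4 v2=3
Advance to t=1 (no further collisions before then); velocities: v0=0 v1=4 v2=3; positions = 2 4 6

Answer: 2 4 6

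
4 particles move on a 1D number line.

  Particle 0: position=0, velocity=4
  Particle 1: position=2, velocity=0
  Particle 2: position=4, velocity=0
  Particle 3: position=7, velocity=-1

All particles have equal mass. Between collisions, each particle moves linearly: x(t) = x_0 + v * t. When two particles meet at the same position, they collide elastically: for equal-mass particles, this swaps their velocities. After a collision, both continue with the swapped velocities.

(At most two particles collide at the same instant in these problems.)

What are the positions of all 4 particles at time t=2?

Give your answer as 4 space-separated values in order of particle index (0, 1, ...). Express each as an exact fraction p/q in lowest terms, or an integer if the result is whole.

Answer: 2 4 5 8

Derivation:
Collision at t=1/2: particles 0 and 1 swap velocities; positions: p0=2 p1=2 p2=4 p3=13/2; velocities now: v0=0 v1=4 v2=0 v3=-1
Collision at t=1: particles 1 and 2 swap velocities; positions: p0=2 p1=4 p2=4 p3=6; velocities now: v0=0 v1=0 v2=4 v3=-1
Collision at t=7/5: particles 2 and 3 swap velocities; positions: p0=2 p1=4 p2=28/5 p3=28/5; velocities now: v0=0 v1=0 v2=-1 v3=4
Advance to t=2 (no further collisions before then); velocities: v0=0 v1=0 v2=-1 v3=4; positions = 2 4 5 8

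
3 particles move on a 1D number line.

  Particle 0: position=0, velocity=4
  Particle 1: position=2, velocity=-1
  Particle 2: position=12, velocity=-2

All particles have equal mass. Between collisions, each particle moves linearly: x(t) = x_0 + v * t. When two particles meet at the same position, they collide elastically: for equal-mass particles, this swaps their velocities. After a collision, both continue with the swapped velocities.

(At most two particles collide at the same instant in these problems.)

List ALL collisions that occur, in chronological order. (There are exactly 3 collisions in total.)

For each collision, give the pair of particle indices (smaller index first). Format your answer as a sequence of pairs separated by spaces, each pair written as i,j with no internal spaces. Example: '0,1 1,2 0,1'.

Answer: 0,1 1,2 0,1

Derivation:
Collision at t=2/5: particles 0 and 1 swap velocities; positions: p0=8/5 p1=8/5 p2=56/5; velocities now: v0=-1 v1=4 v2=-2
Collision at t=2: particles 1 and 2 swap velocities; positions: p0=0 p1=8 p2=8; velocities now: v0=-1 v1=-2 v2=4
Collision at t=10: particles 0 and 1 swap velocities; positions: p0=-8 p1=-8 p2=40; velocities now: v0=-2 v1=-1 v2=4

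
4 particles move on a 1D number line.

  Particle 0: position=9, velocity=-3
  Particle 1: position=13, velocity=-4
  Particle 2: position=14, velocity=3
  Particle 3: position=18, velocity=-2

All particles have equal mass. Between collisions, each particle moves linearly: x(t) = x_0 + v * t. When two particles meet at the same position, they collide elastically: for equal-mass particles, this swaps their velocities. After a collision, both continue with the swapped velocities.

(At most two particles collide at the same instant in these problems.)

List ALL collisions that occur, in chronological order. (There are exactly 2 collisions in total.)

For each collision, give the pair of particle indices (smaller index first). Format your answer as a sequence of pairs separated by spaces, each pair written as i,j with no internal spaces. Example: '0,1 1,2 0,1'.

Collision at t=4/5: particles 2 and 3 swap velocities; positions: p0=33/5 p1=49/5 p2=82/5 p3=82/5; velocities now: v0=-3 v1=-4 v2=-2 v3=3
Collision at t=4: particles 0 and 1 swap velocities; positions: p0=-3 p1=-3 p2=10 p3=26; velocities now: v0=-4 v1=-3 v2=-2 v3=3

Answer: 2,3 0,1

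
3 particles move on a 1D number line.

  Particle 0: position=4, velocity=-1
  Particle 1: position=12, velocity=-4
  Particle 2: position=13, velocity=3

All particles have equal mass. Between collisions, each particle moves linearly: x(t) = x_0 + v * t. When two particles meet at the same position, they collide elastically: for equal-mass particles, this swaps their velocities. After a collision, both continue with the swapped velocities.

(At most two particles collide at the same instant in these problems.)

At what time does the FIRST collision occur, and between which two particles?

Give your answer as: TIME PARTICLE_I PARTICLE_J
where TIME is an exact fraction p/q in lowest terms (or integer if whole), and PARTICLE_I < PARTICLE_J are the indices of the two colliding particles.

Pair (0,1): pos 4,12 vel -1,-4 -> gap=8, closing at 3/unit, collide at t=8/3
Pair (1,2): pos 12,13 vel -4,3 -> not approaching (rel speed -7 <= 0)
Earliest collision: t=8/3 between 0 and 1

Answer: 8/3 0 1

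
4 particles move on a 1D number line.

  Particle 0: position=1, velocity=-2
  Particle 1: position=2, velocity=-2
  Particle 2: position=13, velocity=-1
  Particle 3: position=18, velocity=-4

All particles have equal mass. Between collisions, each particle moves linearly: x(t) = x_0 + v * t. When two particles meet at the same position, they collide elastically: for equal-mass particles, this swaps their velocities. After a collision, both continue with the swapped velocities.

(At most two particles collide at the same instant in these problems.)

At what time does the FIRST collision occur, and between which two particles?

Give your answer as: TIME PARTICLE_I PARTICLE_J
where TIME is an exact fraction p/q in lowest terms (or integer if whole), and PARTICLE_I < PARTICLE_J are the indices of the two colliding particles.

Pair (0,1): pos 1,2 vel -2,-2 -> not approaching (rel speed 0 <= 0)
Pair (1,2): pos 2,13 vel -2,-1 -> not approaching (rel speed -1 <= 0)
Pair (2,3): pos 13,18 vel -1,-4 -> gap=5, closing at 3/unit, collide at t=5/3
Earliest collision: t=5/3 between 2 and 3

Answer: 5/3 2 3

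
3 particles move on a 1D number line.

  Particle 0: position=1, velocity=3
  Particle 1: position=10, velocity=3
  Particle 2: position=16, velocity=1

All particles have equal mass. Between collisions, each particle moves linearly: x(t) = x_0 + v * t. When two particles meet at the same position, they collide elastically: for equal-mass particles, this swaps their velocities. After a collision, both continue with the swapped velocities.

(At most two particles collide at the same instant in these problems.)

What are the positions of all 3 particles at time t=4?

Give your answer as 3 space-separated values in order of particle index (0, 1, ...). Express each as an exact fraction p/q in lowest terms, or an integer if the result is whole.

Answer: 13 20 22

Derivation:
Collision at t=3: particles 1 and 2 swap velocities; positions: p0=10 p1=19 p2=19; velocities now: v0=3 v1=1 v2=3
Advance to t=4 (no further collisions before then); velocities: v0=3 v1=1 v2=3; positions = 13 20 22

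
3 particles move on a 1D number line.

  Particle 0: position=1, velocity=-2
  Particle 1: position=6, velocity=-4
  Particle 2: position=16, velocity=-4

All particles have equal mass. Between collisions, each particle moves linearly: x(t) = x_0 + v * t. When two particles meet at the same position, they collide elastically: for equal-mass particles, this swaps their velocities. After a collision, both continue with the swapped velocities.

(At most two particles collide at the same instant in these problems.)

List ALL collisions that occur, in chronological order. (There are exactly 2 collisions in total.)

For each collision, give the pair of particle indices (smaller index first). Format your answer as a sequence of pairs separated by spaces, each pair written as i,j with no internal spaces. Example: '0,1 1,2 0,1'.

Collision at t=5/2: particles 0 and 1 swap velocities; positions: p0=-4 p1=-4 p2=6; velocities now: v0=-4 v1=-2 v2=-4
Collision at t=15/2: particles 1 and 2 swap velocities; positions: p0=-24 p1=-14 p2=-14; velocities now: v0=-4 v1=-4 v2=-2

Answer: 0,1 1,2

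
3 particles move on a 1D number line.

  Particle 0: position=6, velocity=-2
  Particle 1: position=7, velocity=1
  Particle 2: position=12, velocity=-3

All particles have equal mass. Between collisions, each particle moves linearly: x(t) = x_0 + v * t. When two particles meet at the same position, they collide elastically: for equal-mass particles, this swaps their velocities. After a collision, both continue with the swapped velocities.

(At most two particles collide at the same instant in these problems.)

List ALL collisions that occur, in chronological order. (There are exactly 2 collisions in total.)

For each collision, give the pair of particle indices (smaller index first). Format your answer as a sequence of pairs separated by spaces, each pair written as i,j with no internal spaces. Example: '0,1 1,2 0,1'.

Collision at t=5/4: particles 1 and 2 swap velocities; positions: p0=7/2 p1=33/4 p2=33/4; velocities now: v0=-2 v1=-3 v2=1
Collision at t=6: particles 0 and 1 swap velocities; positions: p0=-6 p1=-6 p2=13; velocities now: v0=-3 v1=-2 v2=1

Answer: 1,2 0,1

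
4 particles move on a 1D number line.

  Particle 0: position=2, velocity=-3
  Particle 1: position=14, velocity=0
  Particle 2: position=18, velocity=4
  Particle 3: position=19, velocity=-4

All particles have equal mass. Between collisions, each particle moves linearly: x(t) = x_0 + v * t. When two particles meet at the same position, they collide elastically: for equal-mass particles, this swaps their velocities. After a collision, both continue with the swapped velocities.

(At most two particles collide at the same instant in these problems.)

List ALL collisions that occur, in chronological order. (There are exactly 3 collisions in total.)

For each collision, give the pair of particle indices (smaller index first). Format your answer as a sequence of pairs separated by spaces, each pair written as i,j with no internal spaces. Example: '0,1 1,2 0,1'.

Answer: 2,3 1,2 0,1

Derivation:
Collision at t=1/8: particles 2 and 3 swap velocities; positions: p0=13/8 p1=14 p2=37/2 p3=37/2; velocities now: v0=-3 v1=0 v2=-4 v3=4
Collision at t=5/4: particles 1 and 2 swap velocities; positions: p0=-7/4 p1=14 p2=14 p3=23; velocities now: v0=-3 v1=-4 v2=0 v3=4
Collision at t=17: particles 0 and 1 swap velocities; positions: p0=-49 p1=-49 p2=14 p3=86; velocities now: v0=-4 v1=-3 v2=0 v3=4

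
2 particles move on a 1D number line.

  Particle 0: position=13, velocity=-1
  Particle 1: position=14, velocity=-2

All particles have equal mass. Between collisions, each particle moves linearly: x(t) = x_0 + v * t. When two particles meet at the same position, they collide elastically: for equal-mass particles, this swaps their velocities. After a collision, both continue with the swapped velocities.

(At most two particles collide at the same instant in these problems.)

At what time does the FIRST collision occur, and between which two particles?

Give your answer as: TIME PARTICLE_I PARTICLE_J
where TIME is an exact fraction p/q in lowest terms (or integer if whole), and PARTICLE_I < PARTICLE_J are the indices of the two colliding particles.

Pair (0,1): pos 13,14 vel -1,-2 -> gap=1, closing at 1/unit, collide at t=1
Earliest collision: t=1 between 0 and 1

Answer: 1 0 1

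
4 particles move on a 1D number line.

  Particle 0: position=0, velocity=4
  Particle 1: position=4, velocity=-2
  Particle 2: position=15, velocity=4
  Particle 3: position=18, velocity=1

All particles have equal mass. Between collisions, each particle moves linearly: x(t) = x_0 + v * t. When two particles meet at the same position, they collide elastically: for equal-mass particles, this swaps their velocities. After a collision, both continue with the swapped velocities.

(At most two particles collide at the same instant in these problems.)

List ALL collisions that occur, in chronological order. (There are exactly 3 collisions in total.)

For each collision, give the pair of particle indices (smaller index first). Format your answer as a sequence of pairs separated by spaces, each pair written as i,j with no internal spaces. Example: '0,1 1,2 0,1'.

Answer: 0,1 2,3 1,2

Derivation:
Collision at t=2/3: particles 0 and 1 swap velocities; positions: p0=8/3 p1=8/3 p2=53/3 p3=56/3; velocities now: v0=-2 v1=4 v2=4 v3=1
Collision at t=1: particles 2 and 3 swap velocities; positions: p0=2 p1=4 p2=19 p3=19; velocities now: v0=-2 v1=4 v2=1 v3=4
Collision at t=6: particles 1 and 2 swap velocities; positions: p0=-8 p1=24 p2=24 p3=39; velocities now: v0=-2 v1=1 v2=4 v3=4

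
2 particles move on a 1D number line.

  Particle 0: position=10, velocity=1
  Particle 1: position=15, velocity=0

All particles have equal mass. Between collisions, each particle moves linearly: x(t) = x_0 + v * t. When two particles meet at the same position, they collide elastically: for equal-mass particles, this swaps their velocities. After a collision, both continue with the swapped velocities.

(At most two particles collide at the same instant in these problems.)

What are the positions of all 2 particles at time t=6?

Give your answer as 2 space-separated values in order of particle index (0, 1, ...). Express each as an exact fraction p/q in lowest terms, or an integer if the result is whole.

Collision at t=5: particles 0 and 1 swap velocities; positions: p0=15 p1=15; velocities now: v0=0 v1=1
Advance to t=6 (no further collisions before then); velocities: v0=0 v1=1; positions = 15 16

Answer: 15 16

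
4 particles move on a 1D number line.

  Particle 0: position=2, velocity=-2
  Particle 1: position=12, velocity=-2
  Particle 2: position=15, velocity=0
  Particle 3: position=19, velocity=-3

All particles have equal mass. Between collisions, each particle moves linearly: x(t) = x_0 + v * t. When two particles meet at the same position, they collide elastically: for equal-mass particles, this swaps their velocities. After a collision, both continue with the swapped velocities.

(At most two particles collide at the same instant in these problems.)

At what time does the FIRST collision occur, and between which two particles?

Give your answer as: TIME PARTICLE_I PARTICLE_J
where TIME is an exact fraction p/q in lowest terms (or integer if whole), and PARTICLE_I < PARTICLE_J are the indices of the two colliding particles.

Answer: 4/3 2 3

Derivation:
Pair (0,1): pos 2,12 vel -2,-2 -> not approaching (rel speed 0 <= 0)
Pair (1,2): pos 12,15 vel -2,0 -> not approaching (rel speed -2 <= 0)
Pair (2,3): pos 15,19 vel 0,-3 -> gap=4, closing at 3/unit, collide at t=4/3
Earliest collision: t=4/3 between 2 and 3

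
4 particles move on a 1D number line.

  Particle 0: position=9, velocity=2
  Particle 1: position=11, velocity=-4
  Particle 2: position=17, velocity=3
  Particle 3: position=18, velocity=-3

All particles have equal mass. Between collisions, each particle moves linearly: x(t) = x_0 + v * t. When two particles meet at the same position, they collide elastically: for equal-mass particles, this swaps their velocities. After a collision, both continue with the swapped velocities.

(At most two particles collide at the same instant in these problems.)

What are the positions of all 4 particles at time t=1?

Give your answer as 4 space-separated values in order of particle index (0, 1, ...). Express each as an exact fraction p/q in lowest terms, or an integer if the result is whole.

Collision at t=1/6: particles 2 and 3 swap velocities; positions: p0=28/3 p1=31/3 p2=35/2 p3=35/2; velocities now: v0=2 v1=-4 v2=-3 v3=3
Collision at t=1/3: particles 0 and 1 swap velocities; positions: p0=29/3 p1=29/3 p2=17 p3=18; velocities now: v0=-4 v1=2 v2=-3 v3=3
Advance to t=1 (no further collisions before then); velocities: v0=-4 v1=2 v2=-3 v3=3; positions = 7 11 15 20

Answer: 7 11 15 20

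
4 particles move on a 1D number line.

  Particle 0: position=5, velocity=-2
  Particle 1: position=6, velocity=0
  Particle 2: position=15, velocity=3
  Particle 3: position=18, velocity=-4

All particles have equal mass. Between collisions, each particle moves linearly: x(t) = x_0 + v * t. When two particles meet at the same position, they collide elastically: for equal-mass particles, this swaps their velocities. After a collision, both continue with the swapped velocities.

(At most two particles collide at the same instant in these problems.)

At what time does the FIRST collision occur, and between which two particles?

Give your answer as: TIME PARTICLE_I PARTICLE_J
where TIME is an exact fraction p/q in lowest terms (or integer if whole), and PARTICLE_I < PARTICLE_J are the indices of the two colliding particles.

Answer: 3/7 2 3

Derivation:
Pair (0,1): pos 5,6 vel -2,0 -> not approaching (rel speed -2 <= 0)
Pair (1,2): pos 6,15 vel 0,3 -> not approaching (rel speed -3 <= 0)
Pair (2,3): pos 15,18 vel 3,-4 -> gap=3, closing at 7/unit, collide at t=3/7
Earliest collision: t=3/7 between 2 and 3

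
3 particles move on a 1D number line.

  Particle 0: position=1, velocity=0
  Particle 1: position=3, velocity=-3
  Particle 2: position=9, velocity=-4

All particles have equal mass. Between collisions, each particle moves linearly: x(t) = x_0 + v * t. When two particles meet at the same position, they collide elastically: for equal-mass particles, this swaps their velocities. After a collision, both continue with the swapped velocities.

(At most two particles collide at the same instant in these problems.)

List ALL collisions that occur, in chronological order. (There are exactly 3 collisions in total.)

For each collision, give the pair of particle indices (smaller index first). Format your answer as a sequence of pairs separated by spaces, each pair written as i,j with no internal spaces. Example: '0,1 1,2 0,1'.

Answer: 0,1 1,2 0,1

Derivation:
Collision at t=2/3: particles 0 and 1 swap velocities; positions: p0=1 p1=1 p2=19/3; velocities now: v0=-3 v1=0 v2=-4
Collision at t=2: particles 1 and 2 swap velocities; positions: p0=-3 p1=1 p2=1; velocities now: v0=-3 v1=-4 v2=0
Collision at t=6: particles 0 and 1 swap velocities; positions: p0=-15 p1=-15 p2=1; velocities now: v0=-4 v1=-3 v2=0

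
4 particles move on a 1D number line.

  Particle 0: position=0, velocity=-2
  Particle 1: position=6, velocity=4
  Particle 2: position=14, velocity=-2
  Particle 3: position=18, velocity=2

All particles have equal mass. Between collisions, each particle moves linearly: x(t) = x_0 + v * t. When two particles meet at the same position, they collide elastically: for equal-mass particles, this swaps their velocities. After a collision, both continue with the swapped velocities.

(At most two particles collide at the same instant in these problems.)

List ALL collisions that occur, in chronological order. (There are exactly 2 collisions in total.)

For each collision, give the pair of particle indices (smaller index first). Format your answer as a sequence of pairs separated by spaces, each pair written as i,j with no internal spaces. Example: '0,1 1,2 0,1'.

Answer: 1,2 2,3

Derivation:
Collision at t=4/3: particles 1 and 2 swap velocities; positions: p0=-8/3 p1=34/3 p2=34/3 p3=62/3; velocities now: v0=-2 v1=-2 v2=4 v3=2
Collision at t=6: particles 2 and 3 swap velocities; positions: p0=-12 p1=2 p2=30 p3=30; velocities now: v0=-2 v1=-2 v2=2 v3=4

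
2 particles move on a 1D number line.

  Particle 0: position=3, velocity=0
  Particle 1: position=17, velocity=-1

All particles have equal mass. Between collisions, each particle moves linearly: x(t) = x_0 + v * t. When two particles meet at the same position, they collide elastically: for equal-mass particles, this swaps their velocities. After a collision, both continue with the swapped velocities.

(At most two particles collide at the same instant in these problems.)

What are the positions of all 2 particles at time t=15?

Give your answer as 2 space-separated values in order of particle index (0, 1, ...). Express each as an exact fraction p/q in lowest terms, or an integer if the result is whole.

Collision at t=14: particles 0 and 1 swap velocities; positions: p0=3 p1=3; velocities now: v0=-1 v1=0
Advance to t=15 (no further collisions before then); velocities: v0=-1 v1=0; positions = 2 3

Answer: 2 3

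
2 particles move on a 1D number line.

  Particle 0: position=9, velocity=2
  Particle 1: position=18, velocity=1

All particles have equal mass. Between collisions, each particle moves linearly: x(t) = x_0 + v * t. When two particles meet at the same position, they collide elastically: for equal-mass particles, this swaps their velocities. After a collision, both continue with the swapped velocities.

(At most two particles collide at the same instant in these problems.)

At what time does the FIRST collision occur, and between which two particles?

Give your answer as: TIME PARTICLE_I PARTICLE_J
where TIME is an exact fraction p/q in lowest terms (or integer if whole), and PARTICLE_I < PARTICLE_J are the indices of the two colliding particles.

Answer: 9 0 1

Derivation:
Pair (0,1): pos 9,18 vel 2,1 -> gap=9, closing at 1/unit, collide at t=9
Earliest collision: t=9 between 0 and 1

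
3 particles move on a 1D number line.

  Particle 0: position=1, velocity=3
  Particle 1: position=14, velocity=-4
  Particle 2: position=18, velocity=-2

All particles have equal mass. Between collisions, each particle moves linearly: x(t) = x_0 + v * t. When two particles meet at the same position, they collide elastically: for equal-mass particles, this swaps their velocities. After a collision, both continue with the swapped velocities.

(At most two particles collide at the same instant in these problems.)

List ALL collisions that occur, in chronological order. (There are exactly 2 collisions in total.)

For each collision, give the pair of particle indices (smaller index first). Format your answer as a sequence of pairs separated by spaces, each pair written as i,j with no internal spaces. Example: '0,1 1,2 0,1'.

Answer: 0,1 1,2

Derivation:
Collision at t=13/7: particles 0 and 1 swap velocities; positions: p0=46/7 p1=46/7 p2=100/7; velocities now: v0=-4 v1=3 v2=-2
Collision at t=17/5: particles 1 and 2 swap velocities; positions: p0=2/5 p1=56/5 p2=56/5; velocities now: v0=-4 v1=-2 v2=3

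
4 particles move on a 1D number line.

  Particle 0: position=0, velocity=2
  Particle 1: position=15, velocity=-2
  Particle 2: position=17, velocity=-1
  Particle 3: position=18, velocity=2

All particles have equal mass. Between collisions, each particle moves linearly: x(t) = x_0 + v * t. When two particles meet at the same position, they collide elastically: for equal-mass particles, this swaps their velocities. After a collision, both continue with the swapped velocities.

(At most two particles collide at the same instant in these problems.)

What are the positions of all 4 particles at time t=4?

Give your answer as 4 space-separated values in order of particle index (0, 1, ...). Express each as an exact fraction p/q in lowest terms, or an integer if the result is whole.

Answer: 7 8 13 26

Derivation:
Collision at t=15/4: particles 0 and 1 swap velocities; positions: p0=15/2 p1=15/2 p2=53/4 p3=51/2; velocities now: v0=-2 v1=2 v2=-1 v3=2
Advance to t=4 (no further collisions before then); velocities: v0=-2 v1=2 v2=-1 v3=2; positions = 7 8 13 26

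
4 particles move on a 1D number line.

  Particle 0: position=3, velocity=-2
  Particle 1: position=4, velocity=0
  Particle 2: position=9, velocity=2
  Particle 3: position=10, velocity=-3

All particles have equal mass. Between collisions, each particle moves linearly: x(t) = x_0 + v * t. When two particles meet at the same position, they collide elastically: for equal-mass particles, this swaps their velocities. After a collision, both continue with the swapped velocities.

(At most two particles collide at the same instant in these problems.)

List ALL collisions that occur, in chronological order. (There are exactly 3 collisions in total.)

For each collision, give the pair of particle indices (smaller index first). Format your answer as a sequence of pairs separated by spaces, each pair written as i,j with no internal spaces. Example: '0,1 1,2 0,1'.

Answer: 2,3 1,2 0,1

Derivation:
Collision at t=1/5: particles 2 and 3 swap velocities; positions: p0=13/5 p1=4 p2=47/5 p3=47/5; velocities now: v0=-2 v1=0 v2=-3 v3=2
Collision at t=2: particles 1 and 2 swap velocities; positions: p0=-1 p1=4 p2=4 p3=13; velocities now: v0=-2 v1=-3 v2=0 v3=2
Collision at t=7: particles 0 and 1 swap velocities; positions: p0=-11 p1=-11 p2=4 p3=23; velocities now: v0=-3 v1=-2 v2=0 v3=2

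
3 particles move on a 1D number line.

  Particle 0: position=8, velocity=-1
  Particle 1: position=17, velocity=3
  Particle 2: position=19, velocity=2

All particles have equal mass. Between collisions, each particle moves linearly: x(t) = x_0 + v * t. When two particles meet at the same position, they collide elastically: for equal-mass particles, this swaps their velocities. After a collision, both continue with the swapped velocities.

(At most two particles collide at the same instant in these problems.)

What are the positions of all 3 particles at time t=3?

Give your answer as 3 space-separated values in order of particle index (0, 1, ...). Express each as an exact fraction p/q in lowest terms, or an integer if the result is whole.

Answer: 5 25 26

Derivation:
Collision at t=2: particles 1 and 2 swap velocities; positions: p0=6 p1=23 p2=23; velocities now: v0=-1 v1=2 v2=3
Advance to t=3 (no further collisions before then); velocities: v0=-1 v1=2 v2=3; positions = 5 25 26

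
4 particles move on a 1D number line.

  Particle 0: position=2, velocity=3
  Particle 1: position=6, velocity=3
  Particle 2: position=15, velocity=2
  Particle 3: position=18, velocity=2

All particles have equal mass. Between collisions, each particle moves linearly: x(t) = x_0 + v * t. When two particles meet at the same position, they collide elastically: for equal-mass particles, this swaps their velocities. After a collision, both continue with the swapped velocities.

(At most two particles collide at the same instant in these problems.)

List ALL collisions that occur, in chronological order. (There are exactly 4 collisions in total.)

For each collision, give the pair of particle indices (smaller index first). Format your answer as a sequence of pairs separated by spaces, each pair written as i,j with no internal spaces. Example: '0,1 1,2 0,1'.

Answer: 1,2 2,3 0,1 1,2

Derivation:
Collision at t=9: particles 1 and 2 swap velocities; positions: p0=29 p1=33 p2=33 p3=36; velocities now: v0=3 v1=2 v2=3 v3=2
Collision at t=12: particles 2 and 3 swap velocities; positions: p0=38 p1=39 p2=42 p3=42; velocities now: v0=3 v1=2 v2=2 v3=3
Collision at t=13: particles 0 and 1 swap velocities; positions: p0=41 p1=41 p2=44 p3=45; velocities now: v0=2 v1=3 v2=2 v3=3
Collision at t=16: particles 1 and 2 swap velocities; positions: p0=47 p1=50 p2=50 p3=54; velocities now: v0=2 v1=2 v2=3 v3=3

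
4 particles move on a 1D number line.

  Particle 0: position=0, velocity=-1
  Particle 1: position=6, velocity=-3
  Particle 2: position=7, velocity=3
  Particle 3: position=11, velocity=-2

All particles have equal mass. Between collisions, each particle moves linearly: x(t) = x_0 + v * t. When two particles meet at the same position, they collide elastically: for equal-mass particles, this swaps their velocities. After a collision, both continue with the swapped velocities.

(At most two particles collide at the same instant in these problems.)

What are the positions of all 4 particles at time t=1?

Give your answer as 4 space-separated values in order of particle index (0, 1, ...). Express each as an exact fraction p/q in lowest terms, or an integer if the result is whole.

Answer: -1 3 9 10

Derivation:
Collision at t=4/5: particles 2 and 3 swap velocities; positions: p0=-4/5 p1=18/5 p2=47/5 p3=47/5; velocities now: v0=-1 v1=-3 v2=-2 v3=3
Advance to t=1 (no further collisions before then); velocities: v0=-1 v1=-3 v2=-2 v3=3; positions = -1 3 9 10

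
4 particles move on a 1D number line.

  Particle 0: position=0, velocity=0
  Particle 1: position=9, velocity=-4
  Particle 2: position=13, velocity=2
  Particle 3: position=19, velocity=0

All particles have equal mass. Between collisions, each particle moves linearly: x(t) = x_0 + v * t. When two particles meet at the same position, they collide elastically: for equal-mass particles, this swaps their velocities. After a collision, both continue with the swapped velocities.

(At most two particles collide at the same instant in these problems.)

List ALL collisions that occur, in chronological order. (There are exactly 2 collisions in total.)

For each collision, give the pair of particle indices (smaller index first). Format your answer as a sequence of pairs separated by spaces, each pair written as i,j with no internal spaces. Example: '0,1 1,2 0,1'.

Collision at t=9/4: particles 0 and 1 swap velocities; positions: p0=0 p1=0 p2=35/2 p3=19; velocities now: v0=-4 v1=0 v2=2 v3=0
Collision at t=3: particles 2 and 3 swap velocities; positions: p0=-3 p1=0 p2=19 p3=19; velocities now: v0=-4 v1=0 v2=0 v3=2

Answer: 0,1 2,3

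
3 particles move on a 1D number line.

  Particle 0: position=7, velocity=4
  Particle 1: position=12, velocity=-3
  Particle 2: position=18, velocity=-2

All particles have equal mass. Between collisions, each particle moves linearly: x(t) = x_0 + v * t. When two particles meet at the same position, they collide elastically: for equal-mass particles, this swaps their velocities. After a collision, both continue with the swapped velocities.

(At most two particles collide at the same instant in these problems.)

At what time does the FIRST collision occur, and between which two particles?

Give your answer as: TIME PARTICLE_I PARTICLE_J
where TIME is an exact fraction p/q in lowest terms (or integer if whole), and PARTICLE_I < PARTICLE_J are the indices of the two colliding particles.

Answer: 5/7 0 1

Derivation:
Pair (0,1): pos 7,12 vel 4,-3 -> gap=5, closing at 7/unit, collide at t=5/7
Pair (1,2): pos 12,18 vel -3,-2 -> not approaching (rel speed -1 <= 0)
Earliest collision: t=5/7 between 0 and 1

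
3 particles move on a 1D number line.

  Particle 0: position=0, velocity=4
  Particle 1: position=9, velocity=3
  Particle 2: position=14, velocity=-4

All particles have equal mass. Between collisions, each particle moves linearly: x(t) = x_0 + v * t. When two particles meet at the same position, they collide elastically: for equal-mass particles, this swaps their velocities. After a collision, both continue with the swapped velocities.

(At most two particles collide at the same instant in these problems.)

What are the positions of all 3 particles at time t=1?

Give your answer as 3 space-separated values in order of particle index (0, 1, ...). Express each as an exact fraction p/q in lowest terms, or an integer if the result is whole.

Collision at t=5/7: particles 1 and 2 swap velocities; positions: p0=20/7 p1=78/7 p2=78/7; velocities now: v0=4 v1=-4 v2=3
Advance to t=1 (no further collisions before then); velocities: v0=4 v1=-4 v2=3; positions = 4 10 12

Answer: 4 10 12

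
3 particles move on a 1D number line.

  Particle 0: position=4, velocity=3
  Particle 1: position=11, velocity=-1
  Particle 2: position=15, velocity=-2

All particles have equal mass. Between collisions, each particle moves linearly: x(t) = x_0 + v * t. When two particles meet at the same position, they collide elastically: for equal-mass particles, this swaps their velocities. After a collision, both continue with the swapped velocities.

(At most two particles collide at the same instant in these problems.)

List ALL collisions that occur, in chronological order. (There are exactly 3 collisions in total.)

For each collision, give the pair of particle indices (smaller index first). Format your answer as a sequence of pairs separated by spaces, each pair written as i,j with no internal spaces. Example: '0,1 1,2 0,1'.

Collision at t=7/4: particles 0 and 1 swap velocities; positions: p0=37/4 p1=37/4 p2=23/2; velocities now: v0=-1 v1=3 v2=-2
Collision at t=11/5: particles 1 and 2 swap velocities; positions: p0=44/5 p1=53/5 p2=53/5; velocities now: v0=-1 v1=-2 v2=3
Collision at t=4: particles 0 and 1 swap velocities; positions: p0=7 p1=7 p2=16; velocities now: v0=-2 v1=-1 v2=3

Answer: 0,1 1,2 0,1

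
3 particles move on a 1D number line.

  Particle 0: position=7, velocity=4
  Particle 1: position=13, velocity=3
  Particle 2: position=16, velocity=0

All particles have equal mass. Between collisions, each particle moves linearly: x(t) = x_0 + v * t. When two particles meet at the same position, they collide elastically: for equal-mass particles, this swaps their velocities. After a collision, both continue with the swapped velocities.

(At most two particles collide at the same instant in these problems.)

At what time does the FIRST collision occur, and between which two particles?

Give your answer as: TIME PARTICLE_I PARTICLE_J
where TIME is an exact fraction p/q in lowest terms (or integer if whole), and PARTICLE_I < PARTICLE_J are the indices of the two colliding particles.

Answer: 1 1 2

Derivation:
Pair (0,1): pos 7,13 vel 4,3 -> gap=6, closing at 1/unit, collide at t=6
Pair (1,2): pos 13,16 vel 3,0 -> gap=3, closing at 3/unit, collide at t=1
Earliest collision: t=1 between 1 and 2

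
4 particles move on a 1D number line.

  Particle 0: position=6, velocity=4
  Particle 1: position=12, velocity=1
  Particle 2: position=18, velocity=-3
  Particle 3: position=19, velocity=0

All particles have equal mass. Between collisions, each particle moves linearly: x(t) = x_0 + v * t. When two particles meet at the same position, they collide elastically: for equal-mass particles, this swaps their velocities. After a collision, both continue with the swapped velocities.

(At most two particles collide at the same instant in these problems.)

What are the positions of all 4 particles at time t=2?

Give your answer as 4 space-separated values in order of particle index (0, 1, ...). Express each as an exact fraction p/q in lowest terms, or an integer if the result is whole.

Collision at t=3/2: particles 1 and 2 swap velocities; positions: p0=12 p1=27/2 p2=27/2 p3=19; velocities now: v0=4 v1=-3 v2=1 v3=0
Collision at t=12/7: particles 0 and 1 swap velocities; positions: p0=90/7 p1=90/7 p2=96/7 p3=19; velocities now: v0=-3 v1=4 v2=1 v3=0
Collision at t=2: particles 1 and 2 swap velocities; positions: p0=12 p1=14 p2=14 p3=19; velocities now: v0=-3 v1=1 v2=4 v3=0
Advance to t=2 (no further collisions before then); velocities: v0=-3 v1=1 v2=4 v3=0; positions = 12 14 14 19

Answer: 12 14 14 19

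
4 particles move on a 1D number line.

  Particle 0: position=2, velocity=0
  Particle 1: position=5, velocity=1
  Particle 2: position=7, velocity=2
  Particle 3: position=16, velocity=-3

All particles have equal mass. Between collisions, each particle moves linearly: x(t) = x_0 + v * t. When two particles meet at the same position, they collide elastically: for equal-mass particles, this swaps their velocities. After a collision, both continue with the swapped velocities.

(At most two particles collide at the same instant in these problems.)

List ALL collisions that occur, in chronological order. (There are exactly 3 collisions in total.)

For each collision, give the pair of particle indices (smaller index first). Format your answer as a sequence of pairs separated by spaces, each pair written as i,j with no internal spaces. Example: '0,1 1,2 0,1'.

Collision at t=9/5: particles 2 and 3 swap velocities; positions: p0=2 p1=34/5 p2=53/5 p3=53/5; velocities now: v0=0 v1=1 v2=-3 v3=2
Collision at t=11/4: particles 1 and 2 swap velocities; positions: p0=2 p1=31/4 p2=31/4 p3=25/2; velocities now: v0=0 v1=-3 v2=1 v3=2
Collision at t=14/3: particles 0 and 1 swap velocities; positions: p0=2 p1=2 p2=29/3 p3=49/3; velocities now: v0=-3 v1=0 v2=1 v3=2

Answer: 2,3 1,2 0,1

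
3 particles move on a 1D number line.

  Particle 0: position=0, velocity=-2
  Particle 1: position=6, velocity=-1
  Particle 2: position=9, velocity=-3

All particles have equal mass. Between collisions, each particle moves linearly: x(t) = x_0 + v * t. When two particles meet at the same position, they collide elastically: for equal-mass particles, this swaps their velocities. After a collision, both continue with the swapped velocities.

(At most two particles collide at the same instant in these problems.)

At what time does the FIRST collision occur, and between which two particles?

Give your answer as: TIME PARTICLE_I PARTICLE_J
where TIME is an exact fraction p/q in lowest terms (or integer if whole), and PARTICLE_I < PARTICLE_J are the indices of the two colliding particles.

Answer: 3/2 1 2

Derivation:
Pair (0,1): pos 0,6 vel -2,-1 -> not approaching (rel speed -1 <= 0)
Pair (1,2): pos 6,9 vel -1,-3 -> gap=3, closing at 2/unit, collide at t=3/2
Earliest collision: t=3/2 between 1 and 2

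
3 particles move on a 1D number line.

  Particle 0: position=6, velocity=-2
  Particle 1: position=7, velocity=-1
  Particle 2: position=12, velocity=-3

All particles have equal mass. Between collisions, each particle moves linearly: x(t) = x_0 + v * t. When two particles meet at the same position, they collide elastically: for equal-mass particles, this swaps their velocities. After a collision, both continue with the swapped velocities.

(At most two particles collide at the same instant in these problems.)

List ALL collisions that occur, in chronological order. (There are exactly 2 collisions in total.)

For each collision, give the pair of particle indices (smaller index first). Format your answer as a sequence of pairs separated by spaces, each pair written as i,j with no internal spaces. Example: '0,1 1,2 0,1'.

Collision at t=5/2: particles 1 and 2 swap velocities; positions: p0=1 p1=9/2 p2=9/2; velocities now: v0=-2 v1=-3 v2=-1
Collision at t=6: particles 0 and 1 swap velocities; positions: p0=-6 p1=-6 p2=1; velocities now: v0=-3 v1=-2 v2=-1

Answer: 1,2 0,1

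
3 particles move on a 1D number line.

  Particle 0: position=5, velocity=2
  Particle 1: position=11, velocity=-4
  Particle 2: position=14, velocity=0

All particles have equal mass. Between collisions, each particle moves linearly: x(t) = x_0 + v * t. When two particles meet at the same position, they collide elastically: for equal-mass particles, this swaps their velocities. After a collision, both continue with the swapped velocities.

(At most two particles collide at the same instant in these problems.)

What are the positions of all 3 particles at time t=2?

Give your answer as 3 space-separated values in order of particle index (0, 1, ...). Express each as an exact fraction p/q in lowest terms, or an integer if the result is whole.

Collision at t=1: particles 0 and 1 swap velocities; positions: p0=7 p1=7 p2=14; velocities now: v0=-4 v1=2 v2=0
Advance to t=2 (no further collisions before then); velocities: v0=-4 v1=2 v2=0; positions = 3 9 14

Answer: 3 9 14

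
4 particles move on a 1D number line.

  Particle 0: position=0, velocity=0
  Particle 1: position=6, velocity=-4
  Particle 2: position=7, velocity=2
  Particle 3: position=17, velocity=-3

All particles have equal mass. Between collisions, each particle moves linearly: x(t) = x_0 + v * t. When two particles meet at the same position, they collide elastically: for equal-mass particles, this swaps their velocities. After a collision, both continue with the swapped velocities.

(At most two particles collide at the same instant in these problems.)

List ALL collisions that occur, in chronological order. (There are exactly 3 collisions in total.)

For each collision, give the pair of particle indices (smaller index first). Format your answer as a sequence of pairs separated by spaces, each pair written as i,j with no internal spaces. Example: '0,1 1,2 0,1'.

Collision at t=3/2: particles 0 and 1 swap velocities; positions: p0=0 p1=0 p2=10 p3=25/2; velocities now: v0=-4 v1=0 v2=2 v3=-3
Collision at t=2: particles 2 and 3 swap velocities; positions: p0=-2 p1=0 p2=11 p3=11; velocities now: v0=-4 v1=0 v2=-3 v3=2
Collision at t=17/3: particles 1 and 2 swap velocities; positions: p0=-50/3 p1=0 p2=0 p3=55/3; velocities now: v0=-4 v1=-3 v2=0 v3=2

Answer: 0,1 2,3 1,2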